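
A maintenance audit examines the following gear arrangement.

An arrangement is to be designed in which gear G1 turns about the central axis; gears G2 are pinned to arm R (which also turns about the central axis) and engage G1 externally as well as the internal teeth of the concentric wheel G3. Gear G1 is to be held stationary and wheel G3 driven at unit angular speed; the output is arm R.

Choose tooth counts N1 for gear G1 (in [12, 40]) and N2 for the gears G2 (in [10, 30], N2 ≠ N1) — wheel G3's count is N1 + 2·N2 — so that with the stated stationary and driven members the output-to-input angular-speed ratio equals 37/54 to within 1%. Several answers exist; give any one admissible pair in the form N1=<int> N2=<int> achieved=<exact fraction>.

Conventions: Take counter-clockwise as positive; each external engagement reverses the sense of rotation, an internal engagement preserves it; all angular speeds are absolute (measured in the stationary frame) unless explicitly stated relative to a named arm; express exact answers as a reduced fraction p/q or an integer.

N1=17 N2=10 achieved=37/54

class = planetary set [ratio 37/54 wanted; Willis about the carrier]
Willis with ω_sun = 0: ω_arm/ω_ring = N3/(N1+N3); set equal to 37/54  ⇒  N3/N1 = (37/54)/(1 − 37/54) = 37/17
N3 = N1 + 2·N2  ⇒  N2/N1 = (N3/N1 − 1)/2 = (37/17 − 1)/2 = 10/17
smallest multiple with N1 ≥ 12 and N2 ≥ 10: k = 1  ⇒  N1 = 1·17 = 17, N2 = 1·10 = 10 (N1 ≤ 40, N2 ≤ 30, N2 ≠ N1 ✓), N3 = 17 + 2·10 = 37
check: N3/(N1+N3) with N1 = 17, N3 = 37 gives 37/54; |achieved − target| = 0 ≤ 37/5400 ✓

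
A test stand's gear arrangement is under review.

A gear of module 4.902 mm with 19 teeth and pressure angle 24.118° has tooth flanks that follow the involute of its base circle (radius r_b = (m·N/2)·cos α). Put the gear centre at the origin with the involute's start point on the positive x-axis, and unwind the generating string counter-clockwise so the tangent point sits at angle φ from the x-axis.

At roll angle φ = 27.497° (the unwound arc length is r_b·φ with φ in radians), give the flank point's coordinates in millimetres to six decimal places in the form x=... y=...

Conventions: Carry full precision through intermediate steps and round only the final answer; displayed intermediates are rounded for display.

x=47.120220 y=1.530238

recognized (one wheel, involute flank): single-mesh tooth geometry, m = 4.902, N = 19
pitch radius r_p = m·N/2 = 4.902·19/2 = 46.569000
base radius r_b = r_p·cos α = 46.569000·cos 24.118° = 42.503799
roll angle φ = 27.497° = 0.47991318 rad
x = r_b·(cos φ + φ·sin φ) = 47.120220
y = r_b·(sin φ − φ·cos φ) = 1.530238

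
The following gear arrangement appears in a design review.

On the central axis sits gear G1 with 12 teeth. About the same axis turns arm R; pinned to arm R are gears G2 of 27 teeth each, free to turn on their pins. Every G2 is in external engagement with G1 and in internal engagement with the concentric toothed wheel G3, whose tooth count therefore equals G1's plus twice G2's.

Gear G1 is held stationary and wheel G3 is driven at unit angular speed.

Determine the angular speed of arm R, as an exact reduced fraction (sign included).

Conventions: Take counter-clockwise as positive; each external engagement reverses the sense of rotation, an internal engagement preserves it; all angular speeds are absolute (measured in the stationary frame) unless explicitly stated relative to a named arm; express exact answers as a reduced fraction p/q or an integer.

topology: planetary set — G1 12T / G2 27T / G3 66T, arm = carrier (Willis)
ring teeth: 12 + 2·27 = 66
12(ω_sun−ω_arm) = −66(ω_ring−ω_arm),  ω_sun = 0, ω_ring = 1
12(0−ω_arm) = −66(1−ω_arm)  ⇒  78·ω_arm = 66  ⇒  ω_arm = 11/13
exact speed ratio = 11/13

11/13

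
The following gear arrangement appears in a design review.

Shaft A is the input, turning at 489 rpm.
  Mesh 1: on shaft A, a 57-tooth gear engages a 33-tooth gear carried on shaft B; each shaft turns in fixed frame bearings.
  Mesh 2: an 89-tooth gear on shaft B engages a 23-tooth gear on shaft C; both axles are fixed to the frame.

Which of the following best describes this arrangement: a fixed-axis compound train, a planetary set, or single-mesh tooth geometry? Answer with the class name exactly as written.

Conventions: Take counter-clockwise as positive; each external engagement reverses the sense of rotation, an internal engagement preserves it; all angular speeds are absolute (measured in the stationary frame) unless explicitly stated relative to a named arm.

fixed-axis compound train

class = fixed-axis compound train [2 meshes; 2 ratios multiply, 2 sense flips]
classification: fixed-axis compound train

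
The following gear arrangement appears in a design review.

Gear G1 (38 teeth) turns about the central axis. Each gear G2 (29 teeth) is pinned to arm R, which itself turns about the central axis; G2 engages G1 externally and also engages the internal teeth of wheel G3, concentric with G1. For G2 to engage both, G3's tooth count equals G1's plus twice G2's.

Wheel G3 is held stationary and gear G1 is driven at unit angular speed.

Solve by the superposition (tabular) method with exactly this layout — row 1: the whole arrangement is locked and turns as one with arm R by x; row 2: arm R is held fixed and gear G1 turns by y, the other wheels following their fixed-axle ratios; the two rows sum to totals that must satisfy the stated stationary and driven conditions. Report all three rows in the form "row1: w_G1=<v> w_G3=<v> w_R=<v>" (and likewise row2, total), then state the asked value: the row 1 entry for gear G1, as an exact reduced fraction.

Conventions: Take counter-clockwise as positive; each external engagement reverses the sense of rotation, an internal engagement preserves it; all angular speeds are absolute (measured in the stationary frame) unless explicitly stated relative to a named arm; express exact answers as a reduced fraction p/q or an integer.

row1: w_G1=19/67 w_G3=19/67 w_R=19/67
row2: w_G1=48/67 w_G3=-19/67 w_R=0
total: w_G1=1 w_G3=0 w_R=19/67
asked value: 19/67

class = planetary set [G3 = 38+2·29 = 96; Willis about the carrier]
row 1: whole set turns with the arm by x
superposition row 2 [arm held]: sun y, ring −(38/96)·y, arm 0
boundary: total ω_ring = x − (38/96)·y = 0 and total ω_sun = x + y = 1  ⇒  y = 48/67, x = 19/67
row 2 ring = −(38/96)·48/67 = -19/67
totals (row 1 + row 2): sun 19/67 + 48/67 = 1, ring 19/67 + (-19/67) = 0, arm 19/67 + 0 = 19/67
asked cell (row1, sun) = 19/67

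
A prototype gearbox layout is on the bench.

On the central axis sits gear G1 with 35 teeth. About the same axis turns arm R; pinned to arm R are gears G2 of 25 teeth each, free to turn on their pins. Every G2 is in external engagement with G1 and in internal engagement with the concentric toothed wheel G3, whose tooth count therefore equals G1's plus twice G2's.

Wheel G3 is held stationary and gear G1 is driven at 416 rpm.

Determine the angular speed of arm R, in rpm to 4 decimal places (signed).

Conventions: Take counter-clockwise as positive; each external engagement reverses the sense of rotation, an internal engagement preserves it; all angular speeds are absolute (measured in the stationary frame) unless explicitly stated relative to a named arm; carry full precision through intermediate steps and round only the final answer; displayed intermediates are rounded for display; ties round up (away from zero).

+121.3333 rpm

planetary set (35T centre, 25T on arm, 85T internal) — Willis relation
normalise by the input: solve with ω_sun = 1, then scale by 416 rpm
ring teeth: 35 + 2·25 = 85
35(ω_sun−ω_arm) = −85(ω_ring−ω_arm),  ω_ring = 0, ω_sun = 1
35(1−ω_arm) = −85(0−ω_arm)  ⇒  120·ω_arm = 35  ⇒  ω_arm = 7/24
scale: ω_arm = 7/24 × 416 rpm = +121.3333 rpm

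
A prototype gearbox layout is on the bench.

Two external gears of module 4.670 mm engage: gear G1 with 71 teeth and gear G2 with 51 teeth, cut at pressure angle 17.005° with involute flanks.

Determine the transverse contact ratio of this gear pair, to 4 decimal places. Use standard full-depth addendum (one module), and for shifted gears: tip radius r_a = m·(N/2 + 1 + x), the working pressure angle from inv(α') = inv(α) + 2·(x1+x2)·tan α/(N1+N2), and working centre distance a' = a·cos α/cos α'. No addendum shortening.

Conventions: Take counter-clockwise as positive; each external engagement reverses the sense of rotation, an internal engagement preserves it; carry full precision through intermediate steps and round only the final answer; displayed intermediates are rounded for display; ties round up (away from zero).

class = single-mesh tooth geometry [involute pair 71T × 51T, m = 4.670]
base radii: r_b1 = 158.536753, r_b2 = 113.878513
tip radii: r_a1 = 170.455000, r_a2 = 123.755000
no profile shift: α' = α, a' = a
action lengths: √(r_a1²−r_b1²) = 62.617927, √(r_a2²−r_b2²) = 48.445684
base pitch p_b = π·m·cos α = 14.029800
CR = (62.617927 + 48.445684 − 284.870000·sin 17.00500°)/14.029800 = 1.978069
contact ratio ≈ 1.9781

1.9781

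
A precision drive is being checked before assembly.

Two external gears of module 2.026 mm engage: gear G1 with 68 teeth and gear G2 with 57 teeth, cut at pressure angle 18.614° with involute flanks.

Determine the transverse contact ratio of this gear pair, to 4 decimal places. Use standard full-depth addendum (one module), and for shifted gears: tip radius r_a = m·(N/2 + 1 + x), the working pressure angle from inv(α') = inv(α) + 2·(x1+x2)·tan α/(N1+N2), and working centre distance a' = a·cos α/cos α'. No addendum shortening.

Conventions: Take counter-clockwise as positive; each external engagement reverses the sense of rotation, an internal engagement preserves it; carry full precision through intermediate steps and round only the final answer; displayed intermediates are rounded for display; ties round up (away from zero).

topology: single-mesh involute geometry — m = 2.026, 68T/57T pair
base radii: r_b1 = 65.280709, r_b2 = 54.720594
tip radii: r_a1 = 70.910000, r_a2 = 59.767000
no profile shift: α' = α, a' = a
action lengths: √(r_a1²−r_b1²) = 27.688575, √(r_a2²−r_b2²) = 24.036449
base pitch p_b = π·m·cos α = 6.031923
CR = (27.688575 + 24.036449 − 126.625000·sin 18.61400°)/6.031923 = 1.874606
contact ratio ≈ 1.8746

1.8746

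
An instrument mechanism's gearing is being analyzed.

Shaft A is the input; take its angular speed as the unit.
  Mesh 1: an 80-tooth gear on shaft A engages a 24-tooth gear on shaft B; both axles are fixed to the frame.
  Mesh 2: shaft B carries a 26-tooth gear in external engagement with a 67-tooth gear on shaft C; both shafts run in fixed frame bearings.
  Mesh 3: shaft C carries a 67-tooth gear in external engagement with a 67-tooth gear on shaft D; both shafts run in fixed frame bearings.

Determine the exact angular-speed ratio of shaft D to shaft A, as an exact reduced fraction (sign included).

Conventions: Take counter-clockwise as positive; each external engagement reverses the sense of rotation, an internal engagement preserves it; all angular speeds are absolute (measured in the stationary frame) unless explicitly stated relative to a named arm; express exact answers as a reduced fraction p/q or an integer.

class = fixed-axis compound train [3 meshes; 3 ratios multiply, 3 sense flips]
mesh 1 [80T→24T]: running ratio 10/3, sense −
mesh 2 [26T→67T]: running ratio 260/201, sense +
mesh 3 [67T→67T]: running ratio 260/201, sense −
ω_out/ω_in = -260/201

-260/201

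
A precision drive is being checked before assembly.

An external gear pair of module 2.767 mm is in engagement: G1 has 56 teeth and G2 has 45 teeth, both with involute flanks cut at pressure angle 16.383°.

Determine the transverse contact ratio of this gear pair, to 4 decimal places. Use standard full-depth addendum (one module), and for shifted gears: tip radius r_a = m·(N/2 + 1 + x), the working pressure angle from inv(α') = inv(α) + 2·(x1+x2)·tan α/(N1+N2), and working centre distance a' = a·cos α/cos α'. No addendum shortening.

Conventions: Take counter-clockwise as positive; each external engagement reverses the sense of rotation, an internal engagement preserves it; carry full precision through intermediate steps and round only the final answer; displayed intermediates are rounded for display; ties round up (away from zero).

1.9808

single-mesh involute tooth geometry (56T engaging 45T at module 2.767)
base radii: r_b1 = 74.330297, r_b2 = 59.729703
tip radii: r_a1 = 80.243000, r_a2 = 65.024500
no profile shift: α' = α, a' = a
action lengths: √(r_a1²−r_b1²) = 30.231541, √(r_a2²−r_b2²) = 25.701133
base pitch p_b = π·m·cos α = 8.339840
CR = (30.231541 + 25.701133 − 139.733500·sin 16.38300°)/8.339840 = 1.980840
contact ratio ≈ 1.9808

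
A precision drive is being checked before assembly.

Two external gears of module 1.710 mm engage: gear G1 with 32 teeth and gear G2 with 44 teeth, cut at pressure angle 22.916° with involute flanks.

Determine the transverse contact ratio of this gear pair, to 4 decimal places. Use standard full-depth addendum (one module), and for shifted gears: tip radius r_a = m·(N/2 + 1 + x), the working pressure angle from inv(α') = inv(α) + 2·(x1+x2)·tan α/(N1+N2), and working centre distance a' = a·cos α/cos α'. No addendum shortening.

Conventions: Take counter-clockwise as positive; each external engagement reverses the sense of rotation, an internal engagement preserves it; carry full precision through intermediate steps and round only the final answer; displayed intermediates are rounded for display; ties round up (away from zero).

topology: single-mesh involute geometry — m = 1.710, 32T/44T pair
base radii: r_b1 = 25.200659, r_b2 = 34.650906
tip radii: r_a1 = 29.070000, r_a2 = 39.330000
no profile shift: α' = α, a' = a
action lengths: √(r_a1²−r_b1²) = 14.491090, √(r_a2²−r_b2²) = 18.605473
base pitch p_b = π·m·cos α = 4.948138
CR = (14.491090 + 18.605473 − 64.980000·sin 22.91600°)/4.948138 = 1.575254
contact ratio ≈ 1.5753

1.5753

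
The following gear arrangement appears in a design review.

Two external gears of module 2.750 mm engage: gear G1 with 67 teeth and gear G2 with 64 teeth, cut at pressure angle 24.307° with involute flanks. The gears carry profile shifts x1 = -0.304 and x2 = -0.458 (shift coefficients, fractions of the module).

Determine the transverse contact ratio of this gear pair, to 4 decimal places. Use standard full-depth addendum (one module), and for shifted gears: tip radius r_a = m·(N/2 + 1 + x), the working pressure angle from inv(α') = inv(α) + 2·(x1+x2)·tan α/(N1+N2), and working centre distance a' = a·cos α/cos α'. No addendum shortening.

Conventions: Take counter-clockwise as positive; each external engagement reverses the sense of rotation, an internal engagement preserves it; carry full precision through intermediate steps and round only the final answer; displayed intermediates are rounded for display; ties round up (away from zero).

1.6942

single-mesh involute tooth geometry (67T engaging 64T at module 2.750)
base radii: r_b1 = 83.958395, r_b2 = 80.199063
tip radii: r_a1 = 94.039000, r_a2 = 89.490500
inv(α') = inv(24.307°) + 2·(-0.304-0.458)·tan α/(67+64) = 0.02217274  ⇒  α' = 22.71748°
a' = a·cos α / cos α' = 180.1250·cos 24.307°/cos 22.71748° = 177.963833
action lengths: √(r_a1²−r_b1²) = 42.359432, √(r_a2²−r_b2²) = 39.707176
base pitch p_b = π·m·cos α = 7.873525
CR = (42.359432 + 39.707176 − 177.963833·sin 22.71748°)/7.873525 = 1.694186
contact ratio ≈ 1.6942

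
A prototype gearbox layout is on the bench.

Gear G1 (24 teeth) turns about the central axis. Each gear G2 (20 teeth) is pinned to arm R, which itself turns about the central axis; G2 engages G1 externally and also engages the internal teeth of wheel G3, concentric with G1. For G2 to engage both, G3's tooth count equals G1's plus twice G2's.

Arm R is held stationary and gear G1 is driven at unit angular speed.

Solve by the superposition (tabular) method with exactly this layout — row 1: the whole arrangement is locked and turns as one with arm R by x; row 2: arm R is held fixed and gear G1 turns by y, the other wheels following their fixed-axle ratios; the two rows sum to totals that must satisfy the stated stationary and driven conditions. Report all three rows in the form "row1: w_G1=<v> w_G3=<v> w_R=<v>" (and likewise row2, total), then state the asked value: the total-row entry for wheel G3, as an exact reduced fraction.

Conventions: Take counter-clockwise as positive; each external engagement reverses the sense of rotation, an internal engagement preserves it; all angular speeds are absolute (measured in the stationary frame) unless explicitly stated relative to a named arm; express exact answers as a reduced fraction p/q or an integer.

planetary set (24T centre, 20T on arm, 64T internal) — Willis relation
row 1 — lock + rotate with arm: ω_sun = ω_ring = ω_arm = x
row 2 (arm held, sun turns y): ω_ring = −(24/64)·y, ω_arm = 0
boundary: total ω_arm = x = 0 and total ω_sun = x + y = 1  ⇒  y = 1, x = 0
row 2 ring = −(24/64)·1 = -3/8
totals (row 1 + row 2): sun 0 + 1 = 1, ring 0 + (-3/8) = -3/8, arm 0 + 0 = 0
asked cell (total, ring) = -3/8

row1: w_G1=0 w_G3=0 w_R=0
row2: w_G1=1 w_G3=-3/8 w_R=0
total: w_G1=1 w_G3=-3/8 w_R=0
asked value: -3/8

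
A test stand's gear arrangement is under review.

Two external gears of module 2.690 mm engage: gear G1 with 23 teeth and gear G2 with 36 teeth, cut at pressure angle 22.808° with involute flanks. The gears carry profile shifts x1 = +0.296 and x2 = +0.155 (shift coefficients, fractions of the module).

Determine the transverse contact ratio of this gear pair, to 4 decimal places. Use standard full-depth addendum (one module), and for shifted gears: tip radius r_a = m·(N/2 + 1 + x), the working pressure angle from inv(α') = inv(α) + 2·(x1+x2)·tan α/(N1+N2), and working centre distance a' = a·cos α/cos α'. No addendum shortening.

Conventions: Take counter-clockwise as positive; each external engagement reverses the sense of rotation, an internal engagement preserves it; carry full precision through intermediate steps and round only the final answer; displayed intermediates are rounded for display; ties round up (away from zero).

1.4591

single-mesh involute tooth geometry (23T engaging 36T at module 2.690)
base radii: r_b1 = 28.516163, r_b2 = 44.633993
tip radii: r_a1 = 34.421240, r_a2 = 51.526950
inv(α') = inv(22.808°) + 2·(+0.296+0.155)·tan α/(23+36) = 0.02887996  ⇒  α' = 24.70749°
a' = a·cos α / cos α' = 79.3550·cos 22.808°/cos 24.70749° = 80.521627
action lengths: √(r_a1²−r_b1²) = 19.278232, √(r_a2²−r_b2²) = 25.745547
base pitch p_b = π·m·cos α = 7.790101
CR = (19.278232 + 25.745547 − 80.521627·sin 24.70749°)/7.790101 = 1.459144
contact ratio ≈ 1.4591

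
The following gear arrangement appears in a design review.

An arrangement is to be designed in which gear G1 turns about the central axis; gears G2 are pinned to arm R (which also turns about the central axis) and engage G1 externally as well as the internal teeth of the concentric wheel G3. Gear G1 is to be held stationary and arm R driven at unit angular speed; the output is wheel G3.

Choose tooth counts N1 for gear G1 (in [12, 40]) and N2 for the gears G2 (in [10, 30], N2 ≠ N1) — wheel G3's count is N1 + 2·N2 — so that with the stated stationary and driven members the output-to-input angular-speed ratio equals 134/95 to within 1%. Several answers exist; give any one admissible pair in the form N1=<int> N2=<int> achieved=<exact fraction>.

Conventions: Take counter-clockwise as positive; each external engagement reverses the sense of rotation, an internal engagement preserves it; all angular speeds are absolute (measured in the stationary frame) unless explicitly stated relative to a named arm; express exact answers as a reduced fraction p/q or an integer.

design class (target 134/95): planetary set
Willis with ω_sun = 0: ω_ring/ω_arm = (N1+N3)/N3; set equal to 134/95  ⇒  N3/N1 = 1/(134/95 − 1) = 95/39
N3 = N1 + 2·N2  ⇒  N2/N1 = (N3/N1 − 1)/2 = (95/39 − 1)/2 = 28/39
smallest multiple with N1 ≥ 12 and N2 ≥ 10: k = 1  ⇒  N1 = 1·39 = 39, N2 = 1·28 = 28 (N1 ≤ 40, N2 ≤ 30, N2 ≠ N1 ✓), N3 = 39 + 2·28 = 95
check: (N1+N3)/N3 with N1 = 39, N3 = 95 gives 134/95; |achieved − target| = 0 ≤ 67/4750 ✓

N1=39 N2=28 achieved=134/95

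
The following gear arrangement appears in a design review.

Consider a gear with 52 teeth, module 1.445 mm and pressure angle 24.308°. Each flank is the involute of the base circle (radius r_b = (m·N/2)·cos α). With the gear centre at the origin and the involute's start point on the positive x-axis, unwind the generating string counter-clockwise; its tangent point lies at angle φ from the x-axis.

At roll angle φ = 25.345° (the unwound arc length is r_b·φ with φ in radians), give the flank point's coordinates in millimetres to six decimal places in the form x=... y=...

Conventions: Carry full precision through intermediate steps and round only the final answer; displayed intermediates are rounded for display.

x=37.427074 y=0.968702

recognized (one wheel, involute flank): single-mesh tooth geometry, m = 1.445, N = 52
pitch radius r_p = m·N/2 = 1.445·52/2 = 37.570000
base radius r_b = r_p·cos α = 37.570000·cos 24.308° = 34.239262
roll angle φ = 25.345° = 0.44235370 rad
x = r_b·(cos φ + φ·sin φ) = 37.427074
y = r_b·(sin φ − φ·cos φ) = 0.968702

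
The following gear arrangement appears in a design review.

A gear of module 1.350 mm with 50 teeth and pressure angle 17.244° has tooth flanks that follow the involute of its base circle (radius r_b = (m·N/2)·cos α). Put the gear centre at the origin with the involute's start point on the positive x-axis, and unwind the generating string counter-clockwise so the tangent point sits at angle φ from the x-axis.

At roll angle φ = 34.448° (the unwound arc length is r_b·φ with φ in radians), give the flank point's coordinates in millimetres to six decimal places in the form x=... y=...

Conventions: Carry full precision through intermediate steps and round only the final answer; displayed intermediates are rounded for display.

recognized (one wheel, involute flank): single-mesh tooth geometry, m = 1.350, N = 50
pitch radius r_p = m·N/2 = 1.350·50/2 = 33.750000
base radius r_b = r_p·cos α = 33.750000·cos 17.244° = 32.232971
roll angle φ = 34.448° = 0.60123102 rad
x = r_b·(cos φ + φ·sin φ) = 37.542743
y = r_b·(sin φ − φ·cos φ) = 2.251762

x=37.542743 y=2.251762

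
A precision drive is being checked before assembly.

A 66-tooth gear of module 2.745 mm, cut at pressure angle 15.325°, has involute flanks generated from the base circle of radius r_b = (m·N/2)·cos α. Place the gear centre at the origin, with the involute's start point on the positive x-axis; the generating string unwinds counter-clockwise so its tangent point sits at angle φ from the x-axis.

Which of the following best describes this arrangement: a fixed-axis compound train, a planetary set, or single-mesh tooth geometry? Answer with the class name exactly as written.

single-mesh tooth geometry

recognized (one wheel, involute flank): single-mesh tooth geometry, m = 2.745, N = 66
classification: single-mesh tooth geometry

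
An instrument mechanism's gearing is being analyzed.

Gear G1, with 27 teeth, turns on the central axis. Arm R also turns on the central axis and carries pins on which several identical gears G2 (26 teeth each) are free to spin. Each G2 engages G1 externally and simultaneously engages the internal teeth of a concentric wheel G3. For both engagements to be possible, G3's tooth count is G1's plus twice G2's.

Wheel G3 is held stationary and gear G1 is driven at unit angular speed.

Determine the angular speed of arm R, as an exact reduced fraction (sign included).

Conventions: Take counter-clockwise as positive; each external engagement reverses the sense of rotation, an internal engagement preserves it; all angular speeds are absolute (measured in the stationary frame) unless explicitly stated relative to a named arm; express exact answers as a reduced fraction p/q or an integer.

27/106

recognized (axles ride arm R): planetary set, 27/26/79 teeth
ring teeth: 27 + 2·26 = 79
27(ω_sun−ω_arm) = −79(ω_ring−ω_arm),  ω_ring = 0, ω_sun = 1
27(1−ω_arm) = −79(0−ω_arm)  ⇒  106·ω_arm = 27  ⇒  ω_arm = 27/106
exact speed ratio = 27/106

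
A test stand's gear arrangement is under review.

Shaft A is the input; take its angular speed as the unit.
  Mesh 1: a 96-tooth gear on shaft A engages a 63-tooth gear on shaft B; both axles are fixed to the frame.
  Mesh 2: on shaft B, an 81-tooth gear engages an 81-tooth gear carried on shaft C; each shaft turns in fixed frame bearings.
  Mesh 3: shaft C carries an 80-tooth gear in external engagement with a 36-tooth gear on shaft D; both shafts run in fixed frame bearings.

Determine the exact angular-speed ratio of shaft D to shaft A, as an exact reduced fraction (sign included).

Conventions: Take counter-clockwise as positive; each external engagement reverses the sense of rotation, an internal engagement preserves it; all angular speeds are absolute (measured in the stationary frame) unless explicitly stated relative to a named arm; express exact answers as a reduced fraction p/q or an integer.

-640/189

class = fixed-axis compound train [3 meshes; 3 ratios multiply, 3 sense flips]
mesh 1 [96T→63T]: running ratio 32/21, sense −
mesh 2 [81T→81T]: running ratio 32/21, sense +
mesh 3 [80T→36T]: running ratio 640/189, sense −
ω_out/ω_in = -640/189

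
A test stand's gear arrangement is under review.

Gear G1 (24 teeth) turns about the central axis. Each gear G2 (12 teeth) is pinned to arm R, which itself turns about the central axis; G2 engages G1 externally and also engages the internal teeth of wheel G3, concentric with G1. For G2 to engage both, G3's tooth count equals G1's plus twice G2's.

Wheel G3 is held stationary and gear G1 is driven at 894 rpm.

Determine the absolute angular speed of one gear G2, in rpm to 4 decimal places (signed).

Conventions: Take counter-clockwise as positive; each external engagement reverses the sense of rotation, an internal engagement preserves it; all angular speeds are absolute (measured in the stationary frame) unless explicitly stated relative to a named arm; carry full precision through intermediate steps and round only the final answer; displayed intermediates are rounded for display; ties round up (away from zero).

planetary set (24T centre, 12T on arm, 48T internal) — Willis relation
normalise by the input: solve with ω_sun = 1, then scale by 894 rpm
ring teeth: 24 + 2·12 = 48
24(ω_sun−ω_arm) = −48(ω_ring−ω_arm),  ω_ring = 0, ω_sun = 1
24(1−ω_arm) = −48(0−ω_arm)  ⇒  72·ω_arm = 24  ⇒  ω_arm = 1/3
sun–planet mesh: 24·(1−1/3) = −12·(ω_p−ω_arm)  ⇒  ω_p−ω_arm = -4/3
ω_p = 1/3 − 4/3 = -1
scale: ω_p = -1 × 894 rpm = -894.0000 rpm

-894.0000 rpm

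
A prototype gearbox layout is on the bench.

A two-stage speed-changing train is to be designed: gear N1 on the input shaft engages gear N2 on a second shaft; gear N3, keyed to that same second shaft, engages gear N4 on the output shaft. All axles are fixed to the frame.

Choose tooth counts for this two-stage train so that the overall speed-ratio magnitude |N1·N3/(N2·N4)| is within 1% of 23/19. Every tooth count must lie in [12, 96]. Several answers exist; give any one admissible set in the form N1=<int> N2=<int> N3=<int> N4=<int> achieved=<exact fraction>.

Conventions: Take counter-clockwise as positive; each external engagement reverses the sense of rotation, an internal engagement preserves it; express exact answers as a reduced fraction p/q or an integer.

topology: fixed-axis compound train — 2 stages, target 23/19
target = 23/19 in lowest terms: an exact hit needs N1·N3 = k·23 and N2·N4 = k·19 for one integer k, every count in [12, 96]; additionally prefer no 1:1 stage (N1 ≠ N2, N3 ≠ N4)
k = 1…11: no 1:1-free in-range split of k·23 and k·19 into factor pairs; take k = 12
k = 12: N1·N3 = 276 = 12·23, N2·N4 = 228 = 19·12
achieved = 12·23/(19·12) = 23/19; |achieved − target| = 0 ≤ 23/1900 ✓

N1=12 N2=19 N3=23 N4=12 achieved=23/19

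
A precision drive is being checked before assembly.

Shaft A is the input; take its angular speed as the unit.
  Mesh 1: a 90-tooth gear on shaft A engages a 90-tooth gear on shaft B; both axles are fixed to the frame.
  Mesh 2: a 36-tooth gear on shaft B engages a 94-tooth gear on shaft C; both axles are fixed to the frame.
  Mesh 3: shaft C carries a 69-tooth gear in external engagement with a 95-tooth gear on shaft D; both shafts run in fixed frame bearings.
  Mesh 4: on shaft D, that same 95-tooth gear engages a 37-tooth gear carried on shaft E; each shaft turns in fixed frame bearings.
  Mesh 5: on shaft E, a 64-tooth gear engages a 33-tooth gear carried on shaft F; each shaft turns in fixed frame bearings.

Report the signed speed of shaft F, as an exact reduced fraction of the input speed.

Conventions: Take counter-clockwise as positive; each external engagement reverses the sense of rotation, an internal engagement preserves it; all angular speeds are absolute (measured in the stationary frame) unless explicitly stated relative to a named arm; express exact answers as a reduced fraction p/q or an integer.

5-mesh fixed-axis compound train (all bearings frame-fixed)
mesh 1 [90T→90T]: |ω|/ω_in = 1×90/90 = 1, sense flips to −
mesh 2 [36T→94T]: |ω|/ω_in = 1×36/94 = 18/47, sense flips to +
mesh 3 [69T→95T]: |ω|/ω_in = (18/47)×69/95 = 1242/4465, sense flips to −
mesh 4 [95T→37T]: |ω|/ω_in = (1242/4465)×95/37 = 1242/1739, sense flips to +
mesh 5 [64T→33T]: |ω|/ω_in = (1242/1739)×64/33 = 26496/19129, sense flips to −
signed output speed (× input speed) = -26496/19129

-26496/19129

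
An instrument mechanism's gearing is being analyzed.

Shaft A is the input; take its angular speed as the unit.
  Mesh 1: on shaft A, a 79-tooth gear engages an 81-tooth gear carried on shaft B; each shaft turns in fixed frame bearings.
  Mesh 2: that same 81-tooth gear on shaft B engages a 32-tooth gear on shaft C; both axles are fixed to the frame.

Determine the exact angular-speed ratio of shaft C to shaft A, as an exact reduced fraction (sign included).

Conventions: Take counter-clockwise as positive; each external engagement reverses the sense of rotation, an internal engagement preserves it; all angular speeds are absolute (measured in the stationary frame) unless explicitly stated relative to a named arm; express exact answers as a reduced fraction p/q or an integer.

79/32

class = fixed-axis compound train [2 meshes; 2 ratios multiply, 2 sense flips]
mesh 1 [79T→81T]: running ratio 79/81, sense −
mesh 2 [81T→32T]: running ratio 79/32, sense +
ω_out/ω_in = 79/32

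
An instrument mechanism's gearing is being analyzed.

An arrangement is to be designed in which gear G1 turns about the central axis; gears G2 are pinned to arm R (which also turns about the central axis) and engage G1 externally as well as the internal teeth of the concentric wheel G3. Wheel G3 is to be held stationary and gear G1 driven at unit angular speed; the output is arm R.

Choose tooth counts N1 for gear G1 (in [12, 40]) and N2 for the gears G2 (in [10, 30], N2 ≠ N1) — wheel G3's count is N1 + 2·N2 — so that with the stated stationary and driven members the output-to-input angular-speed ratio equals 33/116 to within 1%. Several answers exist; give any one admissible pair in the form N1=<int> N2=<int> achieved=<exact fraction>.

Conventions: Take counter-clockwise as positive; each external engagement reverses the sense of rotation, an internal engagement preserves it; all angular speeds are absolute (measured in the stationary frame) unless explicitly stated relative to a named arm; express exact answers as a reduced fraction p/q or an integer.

N1=33 N2=25 achieved=33/116

planetary set to be sized for 33/116 (Willis relation)
Willis with ω_ring = 0: ω_arm/ω_sun = N1/(N1+N3); set equal to 33/116  ⇒  N3/N1 = 1/(33/116) − 1 = 83/33
N3 = N1 + 2·N2  ⇒  N2/N1 = (N3/N1 − 1)/2 = (83/33 − 1)/2 = 25/33
smallest multiple with N1 ≥ 12 and N2 ≥ 10: k = 1  ⇒  N1 = 1·33 = 33, N2 = 1·25 = 25 (N1 ≤ 40, N2 ≤ 30, N2 ≠ N1 ✓), N3 = 33 + 2·25 = 83
check: N1/(N1+N3) with N1 = 33, N3 = 83 gives 33/116; |achieved − target| = 0 ≤ 33/11600 ✓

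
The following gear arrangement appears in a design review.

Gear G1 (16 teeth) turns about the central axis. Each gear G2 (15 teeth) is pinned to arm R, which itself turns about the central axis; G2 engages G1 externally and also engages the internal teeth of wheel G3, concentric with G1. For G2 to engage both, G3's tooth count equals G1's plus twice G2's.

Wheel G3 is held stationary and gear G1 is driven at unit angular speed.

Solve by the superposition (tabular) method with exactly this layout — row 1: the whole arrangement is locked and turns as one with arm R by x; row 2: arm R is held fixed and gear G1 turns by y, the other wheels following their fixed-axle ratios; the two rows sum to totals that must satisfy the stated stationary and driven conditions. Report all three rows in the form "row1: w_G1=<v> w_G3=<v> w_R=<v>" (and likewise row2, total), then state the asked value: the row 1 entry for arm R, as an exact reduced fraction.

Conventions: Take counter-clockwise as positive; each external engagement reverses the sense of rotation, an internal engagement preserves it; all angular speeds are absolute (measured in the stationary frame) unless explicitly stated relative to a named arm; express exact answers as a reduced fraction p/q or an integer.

row1: w_G1=8/31 w_G3=8/31 w_R=8/31
row2: w_G1=23/31 w_G3=-8/31 w_R=0
total: w_G1=1 w_G3=0 w_R=8/31
asked value: 8/31

planetary set (16T centre, 15T on arm, 46T internal) — Willis relation
row 1 — lock + rotate with arm: ω_sun = ω_ring = ω_arm = x
row 2: sun turns y, ring = −(16/46)·y, arm 0
boundary: total ω_ring = x − (16/46)·y = 0 and total ω_sun = x + y = 1  ⇒  y = 23/31, x = 8/31
row 2 ring = −(16/46)·23/31 = -8/31
totals (row 1 + row 2): sun 8/31 + 23/31 = 1, ring 8/31 + (-8/31) = 0, arm 8/31 + 0 = 8/31
asked cell (row1, arm) = 8/31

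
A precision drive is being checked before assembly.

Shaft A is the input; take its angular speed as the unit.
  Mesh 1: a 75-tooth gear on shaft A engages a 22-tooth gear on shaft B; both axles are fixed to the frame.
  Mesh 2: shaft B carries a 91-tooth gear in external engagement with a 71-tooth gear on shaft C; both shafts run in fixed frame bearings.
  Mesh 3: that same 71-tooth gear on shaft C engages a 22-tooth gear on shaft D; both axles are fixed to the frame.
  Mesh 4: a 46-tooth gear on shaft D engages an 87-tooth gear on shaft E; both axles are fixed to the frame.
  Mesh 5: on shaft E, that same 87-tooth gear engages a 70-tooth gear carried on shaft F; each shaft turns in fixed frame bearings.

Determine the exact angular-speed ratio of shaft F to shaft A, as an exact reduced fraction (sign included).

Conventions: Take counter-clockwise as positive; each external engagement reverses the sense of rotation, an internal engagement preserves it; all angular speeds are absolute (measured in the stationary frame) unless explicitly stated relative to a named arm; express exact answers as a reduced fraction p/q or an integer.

-4485/484

class = fixed-axis compound train [5 meshes; 5 ratios multiply, 5 sense flips]
mesh 1 [75T→22T]: running ratio 75/22, sense −
mesh 2 [91T→71T]: running ratio 6825/1562, sense +
mesh 3 [71T→22T]: running ratio 6825/484, sense −
mesh 4 [46T→87T]: running ratio 52325/7018, sense +
mesh 5 [87T→70T]: running ratio 4485/484, sense −
ω_out/ω_in = -4485/484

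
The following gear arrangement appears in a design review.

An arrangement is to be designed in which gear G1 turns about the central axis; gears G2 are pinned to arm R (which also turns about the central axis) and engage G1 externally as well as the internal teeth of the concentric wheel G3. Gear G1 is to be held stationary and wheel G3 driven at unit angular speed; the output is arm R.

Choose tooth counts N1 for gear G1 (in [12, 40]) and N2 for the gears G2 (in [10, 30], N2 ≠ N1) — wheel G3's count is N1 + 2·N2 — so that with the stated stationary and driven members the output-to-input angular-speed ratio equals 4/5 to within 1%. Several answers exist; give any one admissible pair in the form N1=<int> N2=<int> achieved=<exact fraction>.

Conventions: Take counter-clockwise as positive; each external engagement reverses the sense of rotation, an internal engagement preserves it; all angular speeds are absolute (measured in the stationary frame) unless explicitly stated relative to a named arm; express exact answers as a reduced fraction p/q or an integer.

class = planetary set [ratio 4/5 wanted; Willis about the carrier]
Willis with ω_sun = 0: ω_arm/ω_ring = N3/(N1+N3); set equal to 4/5  ⇒  N3/N1 = (4/5)/(1 − 4/5) = 4
N3 = N1 + 2·N2  ⇒  N2/N1 = (N3/N1 − 1)/2 = (4 − 1)/2 = 3/2
smallest multiple with N1 ≥ 12 and N2 ≥ 10: k = 6  ⇒  N1 = 6·2 = 12, N2 = 6·3 = 18 (N1 ≤ 40, N2 ≤ 30, N2 ≠ N1 ✓), N3 = 12 + 2·18 = 48
check: N3/(N1+N3) with N1 = 12, N3 = 48 gives 4/5; |achieved − target| = 0 ≤ 1/125 ✓

N1=12 N2=18 achieved=4/5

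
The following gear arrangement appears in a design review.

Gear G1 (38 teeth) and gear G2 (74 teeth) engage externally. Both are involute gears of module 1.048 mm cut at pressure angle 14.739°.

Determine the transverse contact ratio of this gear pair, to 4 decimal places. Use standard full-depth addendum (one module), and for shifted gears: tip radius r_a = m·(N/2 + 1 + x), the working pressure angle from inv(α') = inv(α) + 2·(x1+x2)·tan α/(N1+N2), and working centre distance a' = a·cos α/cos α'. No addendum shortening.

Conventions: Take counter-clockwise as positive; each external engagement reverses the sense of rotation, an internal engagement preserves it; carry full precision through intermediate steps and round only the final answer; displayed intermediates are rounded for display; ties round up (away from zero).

2.1200

class = single-mesh tooth geometry [involute pair 38T × 74T, m = 1.048]
base radii: r_b1 = 19.256792, r_b2 = 37.500068
tip radii: r_a1 = 20.960000, r_a2 = 39.824000
no profile shift: α' = α, a' = a
action lengths: √(r_a1²−r_b1²) = 8.276326, √(r_a2²−r_b2²) = 13.405069
base pitch p_b = π·m·cos α = 3.184052
CR = (8.276326 + 13.405069 − 58.688000·sin 14.73900°)/3.184052 = 2.120007
contact ratio ≈ 2.1200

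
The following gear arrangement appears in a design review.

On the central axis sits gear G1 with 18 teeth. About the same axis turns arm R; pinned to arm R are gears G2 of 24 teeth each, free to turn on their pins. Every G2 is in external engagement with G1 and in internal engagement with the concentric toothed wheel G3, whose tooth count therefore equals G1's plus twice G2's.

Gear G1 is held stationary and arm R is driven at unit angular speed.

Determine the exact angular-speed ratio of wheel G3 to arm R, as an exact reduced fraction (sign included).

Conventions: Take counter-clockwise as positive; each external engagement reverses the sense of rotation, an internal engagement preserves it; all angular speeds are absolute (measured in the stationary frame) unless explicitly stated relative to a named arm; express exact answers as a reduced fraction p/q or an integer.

planetary set (18T centre, 24T on arm, 66T internal) — Willis relation
ring teeth: 18 + 2·24 = 66
18(ω_sun−ω_arm) = −66(ω_ring−ω_arm),  ω_sun = 0, ω_arm = 1
ω_ring = 1 − (18/66)(0−1) = 14/11
ω_out/ω_in = 14/11

14/11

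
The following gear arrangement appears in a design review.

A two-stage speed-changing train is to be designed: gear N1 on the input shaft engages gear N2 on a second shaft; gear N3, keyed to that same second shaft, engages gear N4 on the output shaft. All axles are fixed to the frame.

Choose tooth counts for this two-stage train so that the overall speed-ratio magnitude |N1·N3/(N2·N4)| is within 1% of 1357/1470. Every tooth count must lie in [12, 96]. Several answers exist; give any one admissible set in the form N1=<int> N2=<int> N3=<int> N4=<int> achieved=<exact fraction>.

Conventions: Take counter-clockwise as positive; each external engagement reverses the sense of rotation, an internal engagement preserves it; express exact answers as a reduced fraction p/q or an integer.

N1=23 N2=21 N3=59 N4=70 achieved=1357/1470

2-stage fixed-axis compound train for ratio 1357/1470
target = 1357/1470 in lowest terms: an exact hit needs N1·N3 = k·1357 and N2·N4 = k·1470 for one integer k, every count in [12, 96]; additionally prefer no 1:1 stage (N1 ≠ N2, N3 ≠ N4)
k = 1: N1·N3 = 1357 = 23·59, N2·N4 = 1470 = 21·70
achieved = 23·59/(21·70) = 1357/1470; |achieved − target| = 0 ≤ 1357/147000 ✓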